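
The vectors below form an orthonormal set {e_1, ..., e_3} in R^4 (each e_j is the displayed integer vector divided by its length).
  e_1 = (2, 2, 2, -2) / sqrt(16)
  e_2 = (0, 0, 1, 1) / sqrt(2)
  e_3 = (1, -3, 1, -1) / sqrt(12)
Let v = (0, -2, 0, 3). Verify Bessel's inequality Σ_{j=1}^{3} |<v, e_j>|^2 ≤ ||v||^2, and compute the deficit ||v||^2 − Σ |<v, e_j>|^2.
Σ |<v, e_j>|^2 = 23/2; ||v||^2 = 13; deficit = 3/2

Write each e_j = u_j / sqrt(<u_j, u_j>) where u_j is the displayed integer vector. Then <v, e_j> = <v, u_j> / sqrt(<u_j, u_j>), so |<v, e_j>|^2 = <v, u_j>^2 / <u_j, u_j>.
Coefficients: <v, e_1> = -10/sqrt(16), <v, e_2> = 3/sqrt(2), <v, e_3> = 3/sqrt(12).
Square and sum: Σ |<v, e_j>|^2 = 23/2.
Compute ||v||^2 = v·v = 13.
Deficit = 13 − 23/2 = 3/2 ≥ 0, confirming Bessel's inequality. (The deficit equals ||v − Σ <v,e_j> e_j||^2, the squared distance from v to span{e_j}.)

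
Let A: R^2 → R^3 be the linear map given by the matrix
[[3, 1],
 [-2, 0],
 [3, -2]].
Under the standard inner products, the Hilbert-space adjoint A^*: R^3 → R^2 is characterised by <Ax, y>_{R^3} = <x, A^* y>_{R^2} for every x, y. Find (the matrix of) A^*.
A^* = A^T =
[[3, -2, 3],
 [1, 0, -2]]

For real matrices with standard dot products, the defining identity <Ax, y> = <x, A^* y> gives (Ax)^T y = x^T (A^*) y, i.e. x^T A^T y = x^T (A^*) y. Since this holds for all x, y, we must have A^* = A^T. Therefore
A^* =
[[3, -2, 3],
 [1, 0, -2]].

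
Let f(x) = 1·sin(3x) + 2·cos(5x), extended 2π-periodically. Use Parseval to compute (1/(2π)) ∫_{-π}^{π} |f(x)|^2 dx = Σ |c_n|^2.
Σ |c_n|^2 = 5/2

Expand |f|^2 and use orthogonality of {sin(nx), cos(mx)} on [-π, π]:
  ∫_{-π}^{π} sin(nx)^2 dx = π, ∫ cos(mx)^2 dx = π, and cross terms integrate to 0.
So ∫_{-π}^{π} f(x)^2 dx = 1^2 · π + 2^2 · π = (1 + 4)π.
Divide by 2π: (1 + 4)/2 = 5/2.
By Parseval, this equals Σ |c_n|^2.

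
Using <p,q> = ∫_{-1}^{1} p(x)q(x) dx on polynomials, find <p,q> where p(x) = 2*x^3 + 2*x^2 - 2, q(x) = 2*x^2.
<p,q> = -16/15

Expand the product: p(x)·q(x) = 4*x^5 + 4*x^4 - 4*x^2.
∫_{-1}^{1} of each monomial x^k gives [2/(k+1) if k even, 0 if k odd]. Integrating term-by-term (or equivalently evaluating the antiderivative F(x) = 2*x^6/3 + 4*x^5/5 - 4*x^3/3 at the endpoints):
  F(1) − F(−1) = 2/15 − (6/5) = -16/15.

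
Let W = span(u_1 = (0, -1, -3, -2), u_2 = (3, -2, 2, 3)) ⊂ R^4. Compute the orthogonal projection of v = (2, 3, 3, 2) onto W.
proj_W(v) = (1/11, 35/33, 113/33, 7/3)

Set up U = [u_1 | ... | u_2] ∈ R^(4×2). The projector onto W = col(U) is P = U (U^T U)^(-1) U^T.
Compute U^T U =
  [14, -10]
  [-10, 26],
and U^T v = (-16, 12).
Solve U^T U · c = U^T v for the coefficients: c = (-37/33, 1/33). The projection is proj_W(v) = U c.
Check: (v - proj_W(v)) · u_1 = 0  (should be 0).
Check: (v - proj_W(v)) · u_2 = 0  (should be 0).
Result: proj_W(v) = (1/11, 35/33, 113/33, 7/3).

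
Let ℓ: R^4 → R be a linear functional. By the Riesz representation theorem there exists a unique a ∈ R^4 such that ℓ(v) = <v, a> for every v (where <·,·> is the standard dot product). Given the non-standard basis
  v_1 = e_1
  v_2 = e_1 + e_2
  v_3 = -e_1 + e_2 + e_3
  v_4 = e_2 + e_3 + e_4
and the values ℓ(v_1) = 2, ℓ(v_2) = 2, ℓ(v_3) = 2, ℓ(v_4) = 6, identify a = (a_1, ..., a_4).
a = (2, 0, 4, 2)

Write a = (a_1, ..., a_4) in the standard basis. For each basis vector v_i, ℓ(v_i) = <v_i, a> is a linear equation in the a_j's. Collect the n equations into a matrix system V a = ℓ, where row i of V is v_i (expressed in the standard basis). Since V is invertible (lower-triangular with 1s on the diagonal, up to permutation), solve by back-substitution:
  V =
[[1, 0, 0, 0],
 [1, 1, 0, 0],
 [-1, 1, 1, 0],
 [0, 1, 1, 1]]
  V a = (2, 2, 2, 6)
Solving gives a = (2, 0, 4, 2).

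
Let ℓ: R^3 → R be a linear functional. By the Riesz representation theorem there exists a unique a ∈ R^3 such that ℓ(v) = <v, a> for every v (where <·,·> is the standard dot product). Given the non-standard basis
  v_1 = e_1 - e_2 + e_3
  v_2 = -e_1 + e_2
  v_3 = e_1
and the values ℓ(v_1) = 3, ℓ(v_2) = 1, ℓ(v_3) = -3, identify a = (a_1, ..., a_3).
a = (-3, -2, 4)

Write a = (a_1, ..., a_3) in the standard basis. For each basis vector v_i, ℓ(v_i) = <v_i, a> is a linear equation in the a_j's. Collect the n equations into a matrix system V a = ℓ, where row i of V is v_i (expressed in the standard basis). Since V is invertible (lower-triangular with 1s on the diagonal, up to permutation), solve by back-substitution:
  V =
[[1, -1, 1],
 [-1, 1, 0],
 [1, 0, 0]]
  V a = (3, 1, -3)
Solving gives a = (-3, -2, 4).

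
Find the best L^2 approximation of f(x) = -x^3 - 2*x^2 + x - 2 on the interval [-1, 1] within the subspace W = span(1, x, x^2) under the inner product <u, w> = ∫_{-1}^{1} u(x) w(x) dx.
g(x) = -2*x^2 + 2*x/5 - 2

The best approximation g ∈ W is the orthogonal projection of f onto W. Writing g = a_0 + a_1 x + a_2 x^2, the coefficients solve the normal equations G · a = b where
  G_{ij} = <φ_i, φ_j> and b_i = <f, φ_i>, with φ_0 = 1, φ_1 = x, φ_2 = x^2.
G =
  [2, 0, 2/3]
  [0, 2/3, 0]
  [2/3, 0, 2/5],
b = (-16/3, 4/15, -32/15).
Solving gives a_0 = -2, a_1 = 2/5, a_2 = -2, so
  g(x) = -2*x^2 + 2*x/5 - 2.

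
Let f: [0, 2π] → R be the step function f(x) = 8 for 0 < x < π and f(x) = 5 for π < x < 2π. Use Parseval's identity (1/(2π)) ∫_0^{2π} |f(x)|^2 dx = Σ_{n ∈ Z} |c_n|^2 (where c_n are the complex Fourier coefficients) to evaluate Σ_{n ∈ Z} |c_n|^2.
Σ |c_n|^2 = 89/2

Parseval equates the L^2 energy of f (normalised by 1/(2π)) with the ℓ^2 sum of its Fourier coefficients: (1/(2π)) ∫_0^{2π} |f|^2 = Σ |c_n|^2.
Compute the left side: (1/(2π)) [∫_0^π 8^2 dx + ∫_π^{2π} 5^2 dx] = (1/(2π)) · (64π + 25π) = (64 + 25)/2 = 89/2.
So Σ_{n ∈ Z} |c_n|^2 = 89/2.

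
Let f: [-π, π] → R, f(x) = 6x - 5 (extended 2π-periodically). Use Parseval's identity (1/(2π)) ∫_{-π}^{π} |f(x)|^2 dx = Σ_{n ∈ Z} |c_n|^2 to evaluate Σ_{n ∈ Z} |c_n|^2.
Σ |c_n|^2 = 12π^2 + 25

Expand and integrate term by term over [-π, π]:
  ∫ (6x)^2 dx = 36·(2π^3/3); ∫ 2·6·(-5)·x dx = 0 (odd integrand); ∫ (-5)^2 dx = 25·2π.
So (1/(2π)) ∫_{-π}^{π} (6x - 5)^2 dx = 36π^2/3 + 25 = 12π^2 + 25.
Parseval ⇒ Σ |c_n|^2 = 12π^2 + 25.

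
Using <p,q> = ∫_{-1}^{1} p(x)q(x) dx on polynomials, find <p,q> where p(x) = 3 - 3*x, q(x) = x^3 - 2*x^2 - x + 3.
<p,q> = 74/5

Expand the product: p(x)·q(x) = -3*x^4 + 9*x^3 - 3*x^2 - 12*x + 9.
∫_{-1}^{1} of each monomial x^k gives [2/(k+1) if k even, 0 if k odd]. Integrating term-by-term (or equivalently evaluating the antiderivative F(x) = -3*x^5/5 + 9*x^4/4 - x^3 - 6*x^2 + 9*x at the endpoints):
  F(1) − F(−1) = 73/20 − (-223/20) = 74/5.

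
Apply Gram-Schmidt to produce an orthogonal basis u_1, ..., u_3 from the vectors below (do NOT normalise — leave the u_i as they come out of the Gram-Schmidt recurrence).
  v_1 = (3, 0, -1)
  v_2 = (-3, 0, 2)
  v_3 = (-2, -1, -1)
Orthogonal basis:
  u_1 = (3, 0, -1)
  u_2 = (3/10, 0, 9/10)
  u_3 = (0, -1, 0)

Apply the Gram-Schmidt recurrence
  u_1 = v_1
  u_i = v_i − Σ_{j<i} ((v_i · u_j) / (u_j · u_j)) · u_j.

Step by step this gives:
  u_1 = (3, 0, -1)
  u_2 = (3/10, 0, 9/10)
  u_3 = (0, -1, 0)

Orthogonality check:
  u_2 · u_1 = 0 (should be 0)
  u_3 · u_1 = 0 (should be 0)
  u_3 · u_2 = 0 (should be 0)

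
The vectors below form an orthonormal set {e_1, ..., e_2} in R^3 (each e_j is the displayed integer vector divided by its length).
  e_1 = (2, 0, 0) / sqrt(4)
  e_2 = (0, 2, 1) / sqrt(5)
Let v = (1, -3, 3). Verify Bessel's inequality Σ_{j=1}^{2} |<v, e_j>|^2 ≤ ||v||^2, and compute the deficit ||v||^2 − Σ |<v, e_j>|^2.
Σ |<v, e_j>|^2 = 14/5; ||v||^2 = 19; deficit = 81/5

Write each e_j = u_j / sqrt(<u_j, u_j>) where u_j is the displayed integer vector. Then <v, e_j> = <v, u_j> / sqrt(<u_j, u_j>), so |<v, e_j>|^2 = <v, u_j>^2 / <u_j, u_j>.
Coefficients: <v, e_1> = 2/sqrt(4), <v, e_2> = -3/sqrt(5).
Square and sum: Σ |<v, e_j>|^2 = 14/5.
Compute ||v||^2 = v·v = 19.
Deficit = 19 − 14/5 = 81/5 ≥ 0, confirming Bessel's inequality. (The deficit equals ||v − Σ <v,e_j> e_j||^2, the squared distance from v to span{e_j}.)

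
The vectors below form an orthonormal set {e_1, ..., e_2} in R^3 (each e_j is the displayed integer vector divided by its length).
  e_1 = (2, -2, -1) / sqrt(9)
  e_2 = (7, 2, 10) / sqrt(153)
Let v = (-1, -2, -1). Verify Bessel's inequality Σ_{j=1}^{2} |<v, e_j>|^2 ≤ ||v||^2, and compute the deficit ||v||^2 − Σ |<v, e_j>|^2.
Σ |<v, e_j>|^2 = 66/17; ||v||^2 = 6; deficit = 36/17

Write each e_j = u_j / sqrt(<u_j, u_j>) where u_j is the displayed integer vector. Then <v, e_j> = <v, u_j> / sqrt(<u_j, u_j>), so |<v, e_j>|^2 = <v, u_j>^2 / <u_j, u_j>.
Coefficients: <v, e_1> = 3/sqrt(9), <v, e_2> = -21/sqrt(153).
Square and sum: Σ |<v, e_j>|^2 = 66/17.
Compute ||v||^2 = v·v = 6.
Deficit = 6 − 66/17 = 36/17 ≥ 0, confirming Bessel's inequality. (The deficit equals ||v − Σ <v,e_j> e_j||^2, the squared distance from v to span{e_j}.)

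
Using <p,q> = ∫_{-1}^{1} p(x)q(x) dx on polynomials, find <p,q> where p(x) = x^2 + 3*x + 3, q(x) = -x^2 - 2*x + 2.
<p,q> = 104/15

Expand the product: p(x)·q(x) = -x^4 - 5*x^3 - 7*x^2 + 6.
∫_{-1}^{1} of each monomial x^k gives [2/(k+1) if k even, 0 if k odd]. Integrating term-by-term (or equivalently evaluating the antiderivative F(x) = -x^5/5 - 5*x^4/4 - 7*x^3/3 + 6*x at the endpoints):
  F(1) − F(−1) = 133/60 − (-283/60) = 104/15.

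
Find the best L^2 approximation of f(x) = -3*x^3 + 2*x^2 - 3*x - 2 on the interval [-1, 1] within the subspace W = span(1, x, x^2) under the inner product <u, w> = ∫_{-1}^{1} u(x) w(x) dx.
g(x) = 2*x^2 - 24*x/5 - 2

The best approximation g ∈ W is the orthogonal projection of f onto W. Writing g = a_0 + a_1 x + a_2 x^2, the coefficients solve the normal equations G · a = b where
  G_{ij} = <φ_i, φ_j> and b_i = <f, φ_i>, with φ_0 = 1, φ_1 = x, φ_2 = x^2.
G =
  [2, 0, 2/3]
  [0, 2/3, 0]
  [2/3, 0, 2/5],
b = (-8/3, -16/5, -8/15).
Solving gives a_0 = -2, a_1 = -24/5, a_2 = 2, so
  g(x) = 2*x^2 - 24*x/5 - 2.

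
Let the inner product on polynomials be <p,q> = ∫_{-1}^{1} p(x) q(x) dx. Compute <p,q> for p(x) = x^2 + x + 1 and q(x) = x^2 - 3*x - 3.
<p,q> = -134/15

Expand the product: p(x)·q(x) = x^4 - 2*x^3 - 5*x^2 - 6*x - 3.
∫_{-1}^{1} of each monomial x^k gives [2/(k+1) if k even, 0 if k odd]. Integrating term-by-term (or equivalently evaluating the antiderivative F(x) = x^5/5 - x^4/2 - 5*x^3/3 - 3*x^2 - 3*x at the endpoints):
  F(1) − F(−1) = -239/30 − (29/30) = -134/15.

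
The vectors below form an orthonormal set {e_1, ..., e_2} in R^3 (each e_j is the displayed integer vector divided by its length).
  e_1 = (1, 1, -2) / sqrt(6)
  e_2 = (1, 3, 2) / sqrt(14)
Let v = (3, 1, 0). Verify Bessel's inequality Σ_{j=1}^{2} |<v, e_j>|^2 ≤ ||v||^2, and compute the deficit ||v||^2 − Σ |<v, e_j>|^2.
Σ |<v, e_j>|^2 = 110/21; ||v||^2 = 10; deficit = 100/21

Write each e_j = u_j / sqrt(<u_j, u_j>) where u_j is the displayed integer vector. Then <v, e_j> = <v, u_j> / sqrt(<u_j, u_j>), so |<v, e_j>|^2 = <v, u_j>^2 / <u_j, u_j>.
Coefficients: <v, e_1> = 4/sqrt(6), <v, e_2> = 6/sqrt(14).
Square and sum: Σ |<v, e_j>|^2 = 110/21.
Compute ||v||^2 = v·v = 10.
Deficit = 10 − 110/21 = 100/21 ≥ 0, confirming Bessel's inequality. (The deficit equals ||v − Σ <v,e_j> e_j||^2, the squared distance from v to span{e_j}.)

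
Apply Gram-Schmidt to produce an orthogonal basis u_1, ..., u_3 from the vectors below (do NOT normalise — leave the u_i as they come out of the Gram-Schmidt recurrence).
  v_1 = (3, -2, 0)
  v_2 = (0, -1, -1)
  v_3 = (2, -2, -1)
Orthogonal basis:
  u_1 = (3, -2, 0)
  u_2 = (-6/13, -9/13, -1)
  u_3 = (1/11, 3/22, -3/22)

Apply the Gram-Schmidt recurrence
  u_1 = v_1
  u_i = v_i − Σ_{j<i} ((v_i · u_j) / (u_j · u_j)) · u_j.

Step by step this gives:
  u_1 = (3, -2, 0)
  u_2 = (-6/13, -9/13, -1)
  u_3 = (1/11, 3/22, -3/22)

Orthogonality check:
  u_2 · u_1 = 0 (should be 0)
  u_3 · u_1 = 0 (should be 0)
  u_3 · u_2 = 0 (should be 0)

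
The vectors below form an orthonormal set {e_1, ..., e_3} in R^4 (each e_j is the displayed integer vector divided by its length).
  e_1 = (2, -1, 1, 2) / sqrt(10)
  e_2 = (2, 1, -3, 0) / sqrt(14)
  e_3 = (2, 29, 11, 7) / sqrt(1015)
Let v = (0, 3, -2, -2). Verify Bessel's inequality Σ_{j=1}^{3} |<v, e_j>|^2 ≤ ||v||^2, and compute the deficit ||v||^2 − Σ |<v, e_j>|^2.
Σ |<v, e_j>|^2 = 477/29; ||v||^2 = 17; deficit = 16/29

Write each e_j = u_j / sqrt(<u_j, u_j>) where u_j is the displayed integer vector. Then <v, e_j> = <v, u_j> / sqrt(<u_j, u_j>), so |<v, e_j>|^2 = <v, u_j>^2 / <u_j, u_j>.
Coefficients: <v, e_1> = -9/sqrt(10), <v, e_2> = 9/sqrt(14), <v, e_3> = 51/sqrt(1015).
Square and sum: Σ |<v, e_j>|^2 = 477/29.
Compute ||v||^2 = v·v = 17.
Deficit = 17 − 477/29 = 16/29 ≥ 0, confirming Bessel's inequality. (The deficit equals ||v − Σ <v,e_j> e_j||^2, the squared distance from v to span{e_j}.)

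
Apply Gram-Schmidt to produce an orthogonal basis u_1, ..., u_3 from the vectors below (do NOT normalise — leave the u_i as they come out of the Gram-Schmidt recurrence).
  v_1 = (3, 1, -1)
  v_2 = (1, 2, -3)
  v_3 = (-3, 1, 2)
Orthogonal basis:
  u_1 = (3, 1, -1)
  u_2 = (-13/11, 14/11, -25/11)
  u_3 = (-7/30, 28/15, 7/6)

Apply the Gram-Schmidt recurrence
  u_1 = v_1
  u_i = v_i − Σ_{j<i} ((v_i · u_j) / (u_j · u_j)) · u_j.

Step by step this gives:
  u_1 = (3, 1, -1)
  u_2 = (-13/11, 14/11, -25/11)
  u_3 = (-7/30, 28/15, 7/6)

Orthogonality check:
  u_2 · u_1 = 0 (should be 0)
  u_3 · u_1 = 0 (should be 0)
  u_3 · u_2 = 0 (should be 0)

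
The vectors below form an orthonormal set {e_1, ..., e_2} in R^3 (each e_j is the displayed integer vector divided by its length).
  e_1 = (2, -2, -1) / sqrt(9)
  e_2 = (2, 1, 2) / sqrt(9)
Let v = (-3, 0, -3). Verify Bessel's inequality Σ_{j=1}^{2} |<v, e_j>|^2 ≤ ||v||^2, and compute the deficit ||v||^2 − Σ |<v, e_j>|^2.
Σ |<v, e_j>|^2 = 17; ||v||^2 = 18; deficit = 1

Write each e_j = u_j / sqrt(<u_j, u_j>) where u_j is the displayed integer vector. Then <v, e_j> = <v, u_j> / sqrt(<u_j, u_j>), so |<v, e_j>|^2 = <v, u_j>^2 / <u_j, u_j>.
Coefficients: <v, e_1> = -3/sqrt(9), <v, e_2> = -12/sqrt(9).
Square and sum: Σ |<v, e_j>|^2 = 17.
Compute ||v||^2 = v·v = 18.
Deficit = 18 − 17 = 1 ≥ 0, confirming Bessel's inequality. (The deficit equals ||v − Σ <v,e_j> e_j||^2, the squared distance from v to span{e_j}.)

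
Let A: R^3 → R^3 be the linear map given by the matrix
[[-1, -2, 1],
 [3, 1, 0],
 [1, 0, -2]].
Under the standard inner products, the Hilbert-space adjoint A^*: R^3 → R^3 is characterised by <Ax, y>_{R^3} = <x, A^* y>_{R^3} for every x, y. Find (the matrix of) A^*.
A^* = A^T =
[[-1, 3, 1],
 [-2, 1, 0],
 [1, 0, -2]]

For real matrices with standard dot products, the defining identity <Ax, y> = <x, A^* y> gives (Ax)^T y = x^T (A^*) y, i.e. x^T A^T y = x^T (A^*) y. Since this holds for all x, y, we must have A^* = A^T. Therefore
A^* =
[[-1, 3, 1],
 [-2, 1, 0],
 [1, 0, -2]].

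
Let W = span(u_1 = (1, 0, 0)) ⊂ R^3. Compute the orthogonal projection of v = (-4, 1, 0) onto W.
proj_W(v) = (-4, 0, 0)

Set up U = [u_1 | ... | u_1] ∈ R^(3×1). The projector onto W = col(U) is P = U (U^T U)^(-1) U^T.
Compute U^T U =
  [1],
and U^T v = (-4).
Solve U^T U · c = U^T v for the coefficients: c = (-4). The projection is proj_W(v) = U c.
Check: (v - proj_W(v)) · u_1 = 0  (should be 0).
Result: proj_W(v) = (-4, 0, 0).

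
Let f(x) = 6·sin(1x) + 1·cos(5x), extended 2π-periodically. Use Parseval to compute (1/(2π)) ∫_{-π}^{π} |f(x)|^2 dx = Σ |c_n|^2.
Σ |c_n|^2 = 37/2

Expand |f|^2 and use orthogonality of {sin(nx), cos(mx)} on [-π, π]:
  ∫_{-π}^{π} sin(nx)^2 dx = π, ∫ cos(mx)^2 dx = π, and cross terms integrate to 0.
So ∫_{-π}^{π} f(x)^2 dx = 6^2 · π + 1^2 · π = (36 + 1)π.
Divide by 2π: (36 + 1)/2 = 37/2.
By Parseval, this equals Σ |c_n|^2.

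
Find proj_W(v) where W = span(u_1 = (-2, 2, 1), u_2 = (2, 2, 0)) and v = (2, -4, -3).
proj_W(v) = (7/3, -13/3, -5/3)

Set up U = [u_1 | ... | u_2] ∈ R^(3×2). The projector onto W = col(U) is P = U (U^T U)^(-1) U^T.
Compute U^T U =
  [9, 0]
  [0, 8],
and U^T v = (-15, -4).
Solve U^T U · c = U^T v for the coefficients: c = (-5/3, -1/2). The projection is proj_W(v) = U c.
Check: (v - proj_W(v)) · u_1 = 0  (should be 0).
Check: (v - proj_W(v)) · u_2 = 0  (should be 0).
Result: proj_W(v) = (7/3, -13/3, -5/3).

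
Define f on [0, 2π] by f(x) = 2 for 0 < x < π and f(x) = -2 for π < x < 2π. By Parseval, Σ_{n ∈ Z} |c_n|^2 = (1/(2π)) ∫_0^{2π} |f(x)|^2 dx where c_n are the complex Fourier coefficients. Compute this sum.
Σ |c_n|^2 = 4

Parseval equates the L^2 energy of f (normalised by 1/(2π)) with the ℓ^2 sum of its Fourier coefficients: (1/(2π)) ∫_0^{2π} |f|^2 = Σ |c_n|^2.
Compute the left side: (1/(2π)) [∫_0^π 2^2 dx + ∫_π^{2π} (-2)^2 dx] = (1/(2π)) · (4π + 4π) = (4 + 4)/2 = 4.
So Σ_{n ∈ Z} |c_n|^2 = 4.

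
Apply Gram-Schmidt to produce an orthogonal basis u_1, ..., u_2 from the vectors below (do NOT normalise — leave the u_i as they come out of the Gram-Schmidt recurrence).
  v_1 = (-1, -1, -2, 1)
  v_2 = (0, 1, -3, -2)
Orthogonal basis:
  u_1 = (-1, -1, -2, 1)
  u_2 = (3/7, 10/7, -15/7, -17/7)

Apply the Gram-Schmidt recurrence
  u_1 = v_1
  u_i = v_i − Σ_{j<i} ((v_i · u_j) / (u_j · u_j)) · u_j.

Step by step this gives:
  u_1 = (-1, -1, -2, 1)
  u_2 = (3/7, 10/7, -15/7, -17/7)

Orthogonality check:
  u_2 · u_1 = 0 (should be 0)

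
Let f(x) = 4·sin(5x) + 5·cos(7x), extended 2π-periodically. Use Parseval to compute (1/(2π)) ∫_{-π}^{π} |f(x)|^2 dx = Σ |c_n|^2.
Σ |c_n|^2 = 41/2

Expand |f|^2 and use orthogonality of {sin(nx), cos(mx)} on [-π, π]:
  ∫_{-π}^{π} sin(nx)^2 dx = π, ∫ cos(mx)^2 dx = π, and cross terms integrate to 0.
So ∫_{-π}^{π} f(x)^2 dx = 4^2 · π + 5^2 · π = (16 + 25)π.
Divide by 2π: (16 + 25)/2 = 41/2.
By Parseval, this equals Σ |c_n|^2.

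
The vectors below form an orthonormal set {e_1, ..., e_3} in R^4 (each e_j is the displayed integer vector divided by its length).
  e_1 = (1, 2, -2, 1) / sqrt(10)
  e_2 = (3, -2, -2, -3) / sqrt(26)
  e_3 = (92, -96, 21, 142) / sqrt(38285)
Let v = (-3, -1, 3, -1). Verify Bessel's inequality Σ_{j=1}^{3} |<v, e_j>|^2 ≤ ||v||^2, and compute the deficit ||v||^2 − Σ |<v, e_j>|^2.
Σ |<v, e_j>|^2 = 11779/589; ||v||^2 = 20; deficit = 1/589

Write each e_j = u_j / sqrt(<u_j, u_j>) where u_j is the displayed integer vector. Then <v, e_j> = <v, u_j> / sqrt(<u_j, u_j>), so |<v, e_j>|^2 = <v, u_j>^2 / <u_j, u_j>.
Coefficients: <v, e_1> = -12/sqrt(10), <v, e_2> = -10/sqrt(26), <v, e_3> = -259/sqrt(38285).
Square and sum: Σ |<v, e_j>|^2 = 11779/589.
Compute ||v||^2 = v·v = 20.
Deficit = 20 − 11779/589 = 1/589 ≥ 0, confirming Bessel's inequality. (The deficit equals ||v − Σ <v,e_j> e_j||^2, the squared distance from v to span{e_j}.)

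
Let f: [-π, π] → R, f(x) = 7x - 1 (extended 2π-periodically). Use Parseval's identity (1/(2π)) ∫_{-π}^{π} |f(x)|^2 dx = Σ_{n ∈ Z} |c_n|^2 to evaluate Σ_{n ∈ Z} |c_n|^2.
Σ |c_n|^2 = 49π^2/3 + 1

Expand and integrate term by term over [-π, π]:
  ∫ (7x)^2 dx = 49·(2π^3/3); ∫ 2·7·(-1)·x dx = 0 (odd integrand); ∫ (-1)^2 dx = 1·2π.
So (1/(2π)) ∫_{-π}^{π} (7x - 1)^2 dx = 49π^2/3 + 1 = 49π^2/3 + 1.
Parseval ⇒ Σ |c_n|^2 = 49π^2/3 + 1.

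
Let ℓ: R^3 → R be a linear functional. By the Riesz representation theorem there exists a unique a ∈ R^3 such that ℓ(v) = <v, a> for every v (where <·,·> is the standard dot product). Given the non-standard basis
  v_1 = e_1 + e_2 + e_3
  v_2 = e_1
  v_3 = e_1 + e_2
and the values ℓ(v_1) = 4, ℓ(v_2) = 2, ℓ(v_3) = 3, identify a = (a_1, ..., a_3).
a = (2, 1, 1)

Write a = (a_1, ..., a_3) in the standard basis. For each basis vector v_i, ℓ(v_i) = <v_i, a> is a linear equation in the a_j's. Collect the n equations into a matrix system V a = ℓ, where row i of V is v_i (expressed in the standard basis). Since V is invertible (lower-triangular with 1s on the diagonal, up to permutation), solve by back-substitution:
  V =
[[1, 1, 1],
 [1, 0, 0],
 [1, 1, 0]]
  V a = (4, 2, 3)
Solving gives a = (2, 1, 1).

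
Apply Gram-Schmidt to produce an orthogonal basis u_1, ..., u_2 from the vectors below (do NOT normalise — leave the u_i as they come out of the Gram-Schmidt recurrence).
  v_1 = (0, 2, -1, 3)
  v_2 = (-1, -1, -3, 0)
Orthogonal basis:
  u_1 = (0, 2, -1, 3)
  u_2 = (-1, -8/7, -41/14, -3/14)

Apply the Gram-Schmidt recurrence
  u_1 = v_1
  u_i = v_i − Σ_{j<i} ((v_i · u_j) / (u_j · u_j)) · u_j.

Step by step this gives:
  u_1 = (0, 2, -1, 3)
  u_2 = (-1, -8/7, -41/14, -3/14)

Orthogonality check:
  u_2 · u_1 = 0 (should be 0)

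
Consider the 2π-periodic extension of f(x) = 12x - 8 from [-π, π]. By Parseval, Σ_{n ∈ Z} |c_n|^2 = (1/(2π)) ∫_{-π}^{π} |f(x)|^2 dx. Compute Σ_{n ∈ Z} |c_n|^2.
Σ |c_n|^2 = 48π^2 + 64

Expand and integrate term by term over [-π, π]:
  ∫ (12x)^2 dx = 144·(2π^3/3); ∫ 2·12·(-8)·x dx = 0 (odd integrand); ∫ (-8)^2 dx = 64·2π.
So (1/(2π)) ∫_{-π}^{π} (12x - 8)^2 dx = 144π^2/3 + 64 = 48π^2 + 64.
Parseval ⇒ Σ |c_n|^2 = 48π^2 + 64.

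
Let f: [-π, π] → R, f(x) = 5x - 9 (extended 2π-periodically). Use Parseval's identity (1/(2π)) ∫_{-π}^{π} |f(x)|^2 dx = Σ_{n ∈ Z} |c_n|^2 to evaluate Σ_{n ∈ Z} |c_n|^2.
Σ |c_n|^2 = 25π^2/3 + 81

Expand and integrate term by term over [-π, π]:
  ∫ (5x)^2 dx = 25·(2π^3/3); ∫ 2·5·(-9)·x dx = 0 (odd integrand); ∫ (-9)^2 dx = 81·2π.
So (1/(2π)) ∫_{-π}^{π} (5x - 9)^2 dx = 25π^2/3 + 81 = 25π^2/3 + 81.
Parseval ⇒ Σ |c_n|^2 = 25π^2/3 + 81.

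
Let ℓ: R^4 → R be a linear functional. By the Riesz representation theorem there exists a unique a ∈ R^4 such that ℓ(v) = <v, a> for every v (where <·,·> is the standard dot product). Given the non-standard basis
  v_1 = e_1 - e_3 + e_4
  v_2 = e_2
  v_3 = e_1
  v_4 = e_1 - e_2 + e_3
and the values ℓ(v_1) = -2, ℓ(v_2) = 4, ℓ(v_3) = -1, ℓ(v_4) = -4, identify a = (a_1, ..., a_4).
a = (-1, 4, 1, 0)

Write a = (a_1, ..., a_4) in the standard basis. For each basis vector v_i, ℓ(v_i) = <v_i, a> is a linear equation in the a_j's. Collect the n equations into a matrix system V a = ℓ, where row i of V is v_i (expressed in the standard basis). Since V is invertible (lower-triangular with 1s on the diagonal, up to permutation), solve by back-substitution:
  V =
[[1, 0, -1, 1],
 [0, 1, 0, 0],
 [1, 0, 0, 0],
 [1, -1, 1, 0]]
  V a = (-2, 4, -1, -4)
Solving gives a = (-1, 4, 1, 0).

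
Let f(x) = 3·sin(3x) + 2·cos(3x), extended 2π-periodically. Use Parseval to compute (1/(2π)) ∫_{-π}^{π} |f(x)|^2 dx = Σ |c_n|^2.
Σ |c_n|^2 = 13/2

Expand |f|^2 and use orthogonality of {sin(nx), cos(mx)} on [-π, π]:
  ∫_{-π}^{π} sin(nx)^2 dx = π, ∫ cos(mx)^2 dx = π, and cross terms integrate to 0.
So ∫_{-π}^{π} f(x)^2 dx = 3^2 · π + 2^2 · π = (9 + 4)π.
Divide by 2π: (9 + 4)/2 = 13/2.
By Parseval, this equals Σ |c_n|^2.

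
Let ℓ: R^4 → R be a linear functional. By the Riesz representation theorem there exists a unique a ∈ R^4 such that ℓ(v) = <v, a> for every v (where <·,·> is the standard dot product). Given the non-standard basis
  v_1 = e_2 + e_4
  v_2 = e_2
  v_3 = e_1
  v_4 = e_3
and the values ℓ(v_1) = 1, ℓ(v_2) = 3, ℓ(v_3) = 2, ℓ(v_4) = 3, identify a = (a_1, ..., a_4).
a = (2, 3, 3, -2)

Write a = (a_1, ..., a_4) in the standard basis. For each basis vector v_i, ℓ(v_i) = <v_i, a> is a linear equation in the a_j's. Collect the n equations into a matrix system V a = ℓ, where row i of V is v_i (expressed in the standard basis). Since V is invertible (lower-triangular with 1s on the diagonal, up to permutation), solve by back-substitution:
  V =
[[0, 1, 0, 1],
 [0, 1, 0, 0],
 [1, 0, 0, 0],
 [0, 0, 1, 0]]
  V a = (1, 3, 2, 3)
Solving gives a = (2, 3, 3, -2).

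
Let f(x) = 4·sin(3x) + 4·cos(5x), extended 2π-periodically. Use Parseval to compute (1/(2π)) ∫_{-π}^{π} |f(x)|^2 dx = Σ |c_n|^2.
Σ |c_n|^2 = 16

Expand |f|^2 and use orthogonality of {sin(nx), cos(mx)} on [-π, π]:
  ∫_{-π}^{π} sin(nx)^2 dx = π, ∫ cos(mx)^2 dx = π, and cross terms integrate to 0.
So ∫_{-π}^{π} f(x)^2 dx = 4^2 · π + 4^2 · π = (16 + 16)π.
Divide by 2π: (16 + 16)/2 = 16.
By Parseval, this equals Σ |c_n|^2.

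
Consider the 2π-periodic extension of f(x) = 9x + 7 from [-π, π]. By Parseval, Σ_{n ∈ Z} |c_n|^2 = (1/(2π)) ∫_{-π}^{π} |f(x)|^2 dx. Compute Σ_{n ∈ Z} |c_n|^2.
Σ |c_n|^2 = 27π^2 + 49

Expand and integrate term by term over [-π, π]:
  ∫ (9x)^2 dx = 81·(2π^3/3); ∫ 2·9·(7)·x dx = 0 (odd integrand); ∫ 7^2 dx = 49·2π.
So (1/(2π)) ∫_{-π}^{π} (9x + 7)^2 dx = 81π^2/3 + 49 = 27π^2 + 49.
Parseval ⇒ Σ |c_n|^2 = 27π^2 + 49.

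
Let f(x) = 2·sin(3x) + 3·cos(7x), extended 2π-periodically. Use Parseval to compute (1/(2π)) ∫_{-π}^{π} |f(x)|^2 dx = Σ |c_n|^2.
Σ |c_n|^2 = 13/2

Expand |f|^2 and use orthogonality of {sin(nx), cos(mx)} on [-π, π]:
  ∫_{-π}^{π} sin(nx)^2 dx = π, ∫ cos(mx)^2 dx = π, and cross terms integrate to 0.
So ∫_{-π}^{π} f(x)^2 dx = 2^2 · π + 3^2 · π = (4 + 9)π.
Divide by 2π: (4 + 9)/2 = 13/2.
By Parseval, this equals Σ |c_n|^2.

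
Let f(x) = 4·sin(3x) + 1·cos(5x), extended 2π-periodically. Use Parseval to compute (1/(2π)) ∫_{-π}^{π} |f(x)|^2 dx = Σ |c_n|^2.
Σ |c_n|^2 = 17/2

Expand |f|^2 and use orthogonality of {sin(nx), cos(mx)} on [-π, π]:
  ∫_{-π}^{π} sin(nx)^2 dx = π, ∫ cos(mx)^2 dx = π, and cross terms integrate to 0.
So ∫_{-π}^{π} f(x)^2 dx = 4^2 · π + 1^2 · π = (16 + 1)π.
Divide by 2π: (16 + 1)/2 = 17/2.
By Parseval, this equals Σ |c_n|^2.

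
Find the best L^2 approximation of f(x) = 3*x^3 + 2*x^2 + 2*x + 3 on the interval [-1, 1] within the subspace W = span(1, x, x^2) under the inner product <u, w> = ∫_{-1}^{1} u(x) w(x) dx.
g(x) = 2*x^2 + 19*x/5 + 3

The best approximation g ∈ W is the orthogonal projection of f onto W. Writing g = a_0 + a_1 x + a_2 x^2, the coefficients solve the normal equations G · a = b where
  G_{ij} = <φ_i, φ_j> and b_i = <f, φ_i>, with φ_0 = 1, φ_1 = x, φ_2 = x^2.
G =
  [2, 0, 2/3]
  [0, 2/3, 0]
  [2/3, 0, 2/5],
b = (22/3, 38/15, 14/5).
Solving gives a_0 = 3, a_1 = 19/5, a_2 = 2, so
  g(x) = 2*x^2 + 19*x/5 + 3.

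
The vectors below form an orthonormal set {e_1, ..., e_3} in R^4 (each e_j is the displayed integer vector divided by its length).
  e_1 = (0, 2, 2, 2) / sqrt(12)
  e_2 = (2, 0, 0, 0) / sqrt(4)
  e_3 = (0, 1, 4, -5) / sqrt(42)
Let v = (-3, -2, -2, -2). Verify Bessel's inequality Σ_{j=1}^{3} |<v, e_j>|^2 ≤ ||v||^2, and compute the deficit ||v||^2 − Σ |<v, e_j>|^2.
Σ |<v, e_j>|^2 = 21; ||v||^2 = 21; deficit = 0

Write each e_j = u_j / sqrt(<u_j, u_j>) where u_j is the displayed integer vector. Then <v, e_j> = <v, u_j> / sqrt(<u_j, u_j>), so |<v, e_j>|^2 = <v, u_j>^2 / <u_j, u_j>.
Coefficients: <v, e_1> = -12/sqrt(12), <v, e_2> = -6/sqrt(4), <v, e_3> = 0/sqrt(42).
Square and sum: Σ |<v, e_j>|^2 = 21.
Compute ||v||^2 = v·v = 21.
Deficit = 21 − 21 = 0 ≥ 0, confirming Bessel's inequality. (The deficit equals ||v − Σ <v,e_j> e_j||^2, the squared distance from v to span{e_j}.)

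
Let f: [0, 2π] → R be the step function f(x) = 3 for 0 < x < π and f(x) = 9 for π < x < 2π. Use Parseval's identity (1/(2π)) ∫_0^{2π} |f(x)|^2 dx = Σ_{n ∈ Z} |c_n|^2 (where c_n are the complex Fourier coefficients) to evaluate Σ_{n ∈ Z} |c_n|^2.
Σ |c_n|^2 = 45

Parseval equates the L^2 energy of f (normalised by 1/(2π)) with the ℓ^2 sum of its Fourier coefficients: (1/(2π)) ∫_0^{2π} |f|^2 = Σ |c_n|^2.
Compute the left side: (1/(2π)) [∫_0^π 3^2 dx + ∫_π^{2π} 9^2 dx] = (1/(2π)) · (9π + 81π) = (9 + 81)/2 = 45.
So Σ_{n ∈ Z} |c_n|^2 = 45.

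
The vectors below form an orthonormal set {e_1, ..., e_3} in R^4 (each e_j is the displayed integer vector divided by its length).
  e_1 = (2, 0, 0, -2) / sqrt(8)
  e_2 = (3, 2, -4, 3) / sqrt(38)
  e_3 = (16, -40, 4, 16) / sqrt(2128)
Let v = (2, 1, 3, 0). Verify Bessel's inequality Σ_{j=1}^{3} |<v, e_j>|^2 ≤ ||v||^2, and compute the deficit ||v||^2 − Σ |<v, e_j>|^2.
Σ |<v, e_j>|^2 = 17/7; ||v||^2 = 14; deficit = 81/7

Write each e_j = u_j / sqrt(<u_j, u_j>) where u_j is the displayed integer vector. Then <v, e_j> = <v, u_j> / sqrt(<u_j, u_j>), so |<v, e_j>|^2 = <v, u_j>^2 / <u_j, u_j>.
Coefficients: <v, e_1> = 4/sqrt(8), <v, e_2> = -4/sqrt(38), <v, e_3> = 4/sqrt(2128).
Square and sum: Σ |<v, e_j>|^2 = 17/7.
Compute ||v||^2 = v·v = 14.
Deficit = 14 − 17/7 = 81/7 ≥ 0, confirming Bessel's inequality. (The deficit equals ||v − Σ <v,e_j> e_j||^2, the squared distance from v to span{e_j}.)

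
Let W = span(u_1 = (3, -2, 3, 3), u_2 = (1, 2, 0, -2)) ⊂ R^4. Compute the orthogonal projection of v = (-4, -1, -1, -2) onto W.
proj_W(v) = (-75/23, -2/23, -111/46, -33/46)

Set up U = [u_1 | ... | u_2] ∈ R^(4×2). The projector onto W = col(U) is P = U (U^T U)^(-1) U^T.
Compute U^T U =
  [31, -7]
  [-7, 9],
and U^T v = (-19, -2).
Solve U^T U · c = U^T v for the coefficients: c = (-37/46, -39/46). The projection is proj_W(v) = U c.
Check: (v - proj_W(v)) · u_1 = 0  (should be 0).
Check: (v - proj_W(v)) · u_2 = 0  (should be 0).
Result: proj_W(v) = (-75/23, -2/23, -111/46, -33/46).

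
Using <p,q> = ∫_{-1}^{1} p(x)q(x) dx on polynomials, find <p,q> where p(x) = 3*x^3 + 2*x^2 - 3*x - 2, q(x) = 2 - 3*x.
<p,q> = -44/15

Expand the product: p(x)·q(x) = -9*x^4 + 13*x^2 - 4.
∫_{-1}^{1} of each monomial x^k gives [2/(k+1) if k even, 0 if k odd]. Integrating term-by-term (or equivalently evaluating the antiderivative F(x) = -9*x^5/5 + 13*x^3/3 - 4*x at the endpoints):
  F(1) − F(−1) = -22/15 − (22/15) = -44/15.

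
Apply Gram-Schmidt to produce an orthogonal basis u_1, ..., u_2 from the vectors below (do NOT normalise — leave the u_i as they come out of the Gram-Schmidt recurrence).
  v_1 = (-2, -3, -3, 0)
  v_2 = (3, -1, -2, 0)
Orthogonal basis:
  u_1 = (-2, -3, -3, 0)
  u_2 = (36/11, -13/22, -35/22, 0)

Apply the Gram-Schmidt recurrence
  u_1 = v_1
  u_i = v_i − Σ_{j<i} ((v_i · u_j) / (u_j · u_j)) · u_j.

Step by step this gives:
  u_1 = (-2, -3, -3, 0)
  u_2 = (36/11, -13/22, -35/22, 0)

Orthogonality check:
  u_2 · u_1 = 0 (should be 0)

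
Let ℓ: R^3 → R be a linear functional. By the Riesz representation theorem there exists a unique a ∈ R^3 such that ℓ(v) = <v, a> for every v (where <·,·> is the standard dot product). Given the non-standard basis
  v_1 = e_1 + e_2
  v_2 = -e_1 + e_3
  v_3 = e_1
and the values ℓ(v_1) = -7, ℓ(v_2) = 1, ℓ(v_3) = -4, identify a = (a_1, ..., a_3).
a = (-4, -3, -3)

Write a = (a_1, ..., a_3) in the standard basis. For each basis vector v_i, ℓ(v_i) = <v_i, a> is a linear equation in the a_j's. Collect the n equations into a matrix system V a = ℓ, where row i of V is v_i (expressed in the standard basis). Since V is invertible (lower-triangular with 1s on the diagonal, up to permutation), solve by back-substitution:
  V =
[[1, 1, 0],
 [-1, 0, 1],
 [1, 0, 0]]
  V a = (-7, 1, -4)
Solving gives a = (-4, -3, -3).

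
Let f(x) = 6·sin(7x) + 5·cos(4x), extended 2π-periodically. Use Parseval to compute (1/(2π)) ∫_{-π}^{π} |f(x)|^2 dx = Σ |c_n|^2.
Σ |c_n|^2 = 61/2

Expand |f|^2 and use orthogonality of {sin(nx), cos(mx)} on [-π, π]:
  ∫_{-π}^{π} sin(nx)^2 dx = π, ∫ cos(mx)^2 dx = π, and cross terms integrate to 0.
So ∫_{-π}^{π} f(x)^2 dx = 6^2 · π + 5^2 · π = (36 + 25)π.
Divide by 2π: (36 + 25)/2 = 61/2.
By Parseval, this equals Σ |c_n|^2.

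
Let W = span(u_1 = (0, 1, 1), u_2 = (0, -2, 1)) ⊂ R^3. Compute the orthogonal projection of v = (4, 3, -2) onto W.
proj_W(v) = (0, 3, -2)

Set up U = [u_1 | ... | u_2] ∈ R^(3×2). The projector onto W = col(U) is P = U (U^T U)^(-1) U^T.
Compute U^T U =
  [2, -1]
  [-1, 5],
and U^T v = (1, -8).
Solve U^T U · c = U^T v for the coefficients: c = (-1/3, -5/3). The projection is proj_W(v) = U c.
Check: (v - proj_W(v)) · u_1 = 0  (should be 0).
Check: (v - proj_W(v)) · u_2 = 0  (should be 0).
Result: proj_W(v) = (0, 3, -2).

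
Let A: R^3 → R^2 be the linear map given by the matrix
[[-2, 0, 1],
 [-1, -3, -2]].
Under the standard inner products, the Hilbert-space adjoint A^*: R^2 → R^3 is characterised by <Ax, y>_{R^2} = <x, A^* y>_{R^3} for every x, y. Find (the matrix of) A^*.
A^* = A^T =
[[-2, -1],
 [0, -3],
 [1, -2]]

For real matrices with standard dot products, the defining identity <Ax, y> = <x, A^* y> gives (Ax)^T y = x^T (A^*) y, i.e. x^T A^T y = x^T (A^*) y. Since this holds for all x, y, we must have A^* = A^T. Therefore
A^* =
[[-2, -1],
 [0, -3],
 [1, -2]].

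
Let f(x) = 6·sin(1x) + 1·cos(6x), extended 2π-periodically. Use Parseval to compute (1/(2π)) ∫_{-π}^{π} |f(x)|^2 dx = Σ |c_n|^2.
Σ |c_n|^2 = 37/2

Expand |f|^2 and use orthogonality of {sin(nx), cos(mx)} on [-π, π]:
  ∫_{-π}^{π} sin(nx)^2 dx = π, ∫ cos(mx)^2 dx = π, and cross terms integrate to 0.
So ∫_{-π}^{π} f(x)^2 dx = 6^2 · π + 1^2 · π = (36 + 1)π.
Divide by 2π: (36 + 1)/2 = 37/2.
By Parseval, this equals Σ |c_n|^2.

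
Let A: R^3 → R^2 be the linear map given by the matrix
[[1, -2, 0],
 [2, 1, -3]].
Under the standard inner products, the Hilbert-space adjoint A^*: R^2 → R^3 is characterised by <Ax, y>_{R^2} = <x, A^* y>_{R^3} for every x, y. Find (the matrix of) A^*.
A^* = A^T =
[[1, 2],
 [-2, 1],
 [0, -3]]

For real matrices with standard dot products, the defining identity <Ax, y> = <x, A^* y> gives (Ax)^T y = x^T (A^*) y, i.e. x^T A^T y = x^T (A^*) y. Since this holds for all x, y, we must have A^* = A^T. Therefore
A^* =
[[1, 2],
 [-2, 1],
 [0, -3]].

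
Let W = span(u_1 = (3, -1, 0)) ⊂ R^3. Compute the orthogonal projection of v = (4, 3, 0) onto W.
proj_W(v) = (27/10, -9/10, 0)

Set up U = [u_1 | ... | u_1] ∈ R^(3×1). The projector onto W = col(U) is P = U (U^T U)^(-1) U^T.
Compute U^T U =
  [10],
and U^T v = (9).
Solve U^T U · c = U^T v for the coefficients: c = (9/10). The projection is proj_W(v) = U c.
Check: (v - proj_W(v)) · u_1 = 0  (should be 0).
Result: proj_W(v) = (27/10, -9/10, 0).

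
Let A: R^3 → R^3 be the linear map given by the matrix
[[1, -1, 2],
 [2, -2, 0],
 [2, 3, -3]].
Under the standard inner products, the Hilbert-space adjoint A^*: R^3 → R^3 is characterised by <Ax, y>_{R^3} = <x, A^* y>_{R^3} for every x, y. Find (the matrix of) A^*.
A^* = A^T =
[[1, 2, 2],
 [-1, -2, 3],
 [2, 0, -3]]

For real matrices with standard dot products, the defining identity <Ax, y> = <x, A^* y> gives (Ax)^T y = x^T (A^*) y, i.e. x^T A^T y = x^T (A^*) y. Since this holds for all x, y, we must have A^* = A^T. Therefore
A^* =
[[1, 2, 2],
 [-1, -2, 3],
 [2, 0, -3]].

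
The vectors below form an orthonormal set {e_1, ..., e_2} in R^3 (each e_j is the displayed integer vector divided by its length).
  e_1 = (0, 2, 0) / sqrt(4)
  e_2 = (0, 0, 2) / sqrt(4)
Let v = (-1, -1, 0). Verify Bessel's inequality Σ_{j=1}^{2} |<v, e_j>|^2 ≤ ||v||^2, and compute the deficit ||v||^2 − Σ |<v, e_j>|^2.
Σ |<v, e_j>|^2 = 1; ||v||^2 = 2; deficit = 1

Write each e_j = u_j / sqrt(<u_j, u_j>) where u_j is the displayed integer vector. Then <v, e_j> = <v, u_j> / sqrt(<u_j, u_j>), so |<v, e_j>|^2 = <v, u_j>^2 / <u_j, u_j>.
Coefficients: <v, e_1> = -2/sqrt(4), <v, e_2> = 0/sqrt(4).
Square and sum: Σ |<v, e_j>|^2 = 1.
Compute ||v||^2 = v·v = 2.
Deficit = 2 − 1 = 1 ≥ 0, confirming Bessel's inequality. (The deficit equals ||v − Σ <v,e_j> e_j||^2, the squared distance from v to span{e_j}.)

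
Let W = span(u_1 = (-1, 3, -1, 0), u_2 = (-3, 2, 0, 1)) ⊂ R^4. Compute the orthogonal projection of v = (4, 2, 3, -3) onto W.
proj_W(v) = (251/73, 31/73, -85/73, -112/73)

Set up U = [u_1 | ... | u_2] ∈ R^(4×2). The projector onto W = col(U) is P = U (U^T U)^(-1) U^T.
Compute U^T U =
  [11, 9]
  [9, 14],
and U^T v = (-1, -11).
Solve U^T U · c = U^T v for the coefficients: c = (85/73, -112/73). The projection is proj_W(v) = U c.
Check: (v - proj_W(v)) · u_1 = 0  (should be 0).
Check: (v - proj_W(v)) · u_2 = 0  (should be 0).
Result: proj_W(v) = (251/73, 31/73, -85/73, -112/73).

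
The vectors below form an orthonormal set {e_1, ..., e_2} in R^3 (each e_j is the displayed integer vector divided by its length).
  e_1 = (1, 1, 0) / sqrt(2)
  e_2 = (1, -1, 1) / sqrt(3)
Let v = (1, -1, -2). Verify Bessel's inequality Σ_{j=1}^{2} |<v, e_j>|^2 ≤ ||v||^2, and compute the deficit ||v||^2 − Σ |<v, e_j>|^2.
Σ |<v, e_j>|^2 = 0; ||v||^2 = 6; deficit = 6

Write each e_j = u_j / sqrt(<u_j, u_j>) where u_j is the displayed integer vector. Then <v, e_j> = <v, u_j> / sqrt(<u_j, u_j>), so |<v, e_j>|^2 = <v, u_j>^2 / <u_j, u_j>.
Coefficients: <v, e_1> = 0/sqrt(2), <v, e_2> = 0/sqrt(3).
Square and sum: Σ |<v, e_j>|^2 = 0.
Compute ||v||^2 = v·v = 6.
Deficit = 6 − 0 = 6 ≥ 0, confirming Bessel's inequality. (The deficit equals ||v − Σ <v,e_j> e_j||^2, the squared distance from v to span{e_j}.)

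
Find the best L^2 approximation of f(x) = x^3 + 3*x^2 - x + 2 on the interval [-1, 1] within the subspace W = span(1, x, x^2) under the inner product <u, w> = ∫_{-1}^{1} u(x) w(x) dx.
g(x) = 3*x^2 - 2*x/5 + 2

The best approximation g ∈ W is the orthogonal projection of f onto W. Writing g = a_0 + a_1 x + a_2 x^2, the coefficients solve the normal equations G · a = b where
  G_{ij} = <φ_i, φ_j> and b_i = <f, φ_i>, with φ_0 = 1, φ_1 = x, φ_2 = x^2.
G =
  [2, 0, 2/3]
  [0, 2/3, 0]
  [2/3, 0, 2/5],
b = (6, -4/15, 38/15).
Solving gives a_0 = 2, a_1 = -2/5, a_2 = 3, so
  g(x) = 3*x^2 - 2*x/5 + 2.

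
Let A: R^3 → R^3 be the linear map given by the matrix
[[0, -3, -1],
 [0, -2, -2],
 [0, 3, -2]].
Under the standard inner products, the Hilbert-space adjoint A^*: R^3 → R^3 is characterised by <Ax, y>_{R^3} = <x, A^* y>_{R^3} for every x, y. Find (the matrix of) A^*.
A^* = A^T =
[[0, 0, 0],
 [-3, -2, 3],
 [-1, -2, -2]]

For real matrices with standard dot products, the defining identity <Ax, y> = <x, A^* y> gives (Ax)^T y = x^T (A^*) y, i.e. x^T A^T y = x^T (A^*) y. Since this holds for all x, y, we must have A^* = A^T. Therefore
A^* =
[[0, 0, 0],
 [-3, -2, 3],
 [-1, -2, -2]].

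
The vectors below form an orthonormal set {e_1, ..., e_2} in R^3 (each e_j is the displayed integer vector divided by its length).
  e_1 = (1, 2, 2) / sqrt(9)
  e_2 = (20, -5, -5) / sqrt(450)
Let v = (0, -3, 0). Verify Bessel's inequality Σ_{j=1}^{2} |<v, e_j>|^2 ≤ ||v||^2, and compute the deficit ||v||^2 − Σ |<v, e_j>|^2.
Σ |<v, e_j>|^2 = 9/2; ||v||^2 = 9; deficit = 9/2

Write each e_j = u_j / sqrt(<u_j, u_j>) where u_j is the displayed integer vector. Then <v, e_j> = <v, u_j> / sqrt(<u_j, u_j>), so |<v, e_j>|^2 = <v, u_j>^2 / <u_j, u_j>.
Coefficients: <v, e_1> = -6/sqrt(9), <v, e_2> = 15/sqrt(450).
Square and sum: Σ |<v, e_j>|^2 = 9/2.
Compute ||v||^2 = v·v = 9.
Deficit = 9 − 9/2 = 9/2 ≥ 0, confirming Bessel's inequality. (The deficit equals ||v − Σ <v,e_j> e_j||^2, the squared distance from v to span{e_j}.)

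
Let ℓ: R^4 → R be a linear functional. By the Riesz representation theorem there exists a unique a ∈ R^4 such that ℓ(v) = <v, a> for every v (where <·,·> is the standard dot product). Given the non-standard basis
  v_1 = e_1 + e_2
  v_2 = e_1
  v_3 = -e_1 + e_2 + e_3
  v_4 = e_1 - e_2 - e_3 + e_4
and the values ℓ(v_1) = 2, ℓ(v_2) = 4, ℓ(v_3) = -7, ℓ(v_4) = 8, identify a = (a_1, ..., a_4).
a = (4, -2, -1, 1)

Write a = (a_1, ..., a_4) in the standard basis. For each basis vector v_i, ℓ(v_i) = <v_i, a> is a linear equation in the a_j's. Collect the n equations into a matrix system V a = ℓ, where row i of V is v_i (expressed in the standard basis). Since V is invertible (lower-triangular with 1s on the diagonal, up to permutation), solve by back-substitution:
  V =
[[1, 1, 0, 0],
 [1, 0, 0, 0],
 [-1, 1, 1, 0],
 [1, -1, -1, 1]]
  V a = (2, 4, -7, 8)
Solving gives a = (4, -2, -1, 1).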